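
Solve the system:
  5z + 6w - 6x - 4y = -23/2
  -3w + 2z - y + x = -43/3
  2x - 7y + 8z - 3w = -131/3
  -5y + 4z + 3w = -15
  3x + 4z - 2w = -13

Row-reduce the augmented matrix:
R1 ← R1 / (-6).
R2 ← R2 − 1·R1.
R3 ← R3 − 2·R1.
R5 ← R5 − 3·R1.
R2 ← R2 / (-5/3).
R1 ← R1 − 2/3·R2.
R3 ← R3 + 25/3·R2.
R4 ← R4 + 5·R2.
R5 ← R5 + 2·R2.
R3 ← R3 / (-9/2).
R1 ← R1 − 3/10·R3.
R2 ← R2 + 17/10·R3.
R4 ← R4 + 9/2·R3.
R5 ← R5 − 31/10·R3.
Swap R4 and R5.
R4 ← R4 / (48/5).
R1 ← R1 + 6/5·R4.
R2 ← R2 + 11/5·R4.
R3 ← R3 + 2·R4.
R5 reduces to 0 = 0, so the extra equation is consistent.
Reading off the reduced rows gives x = 2/3, y = 5/2, z = -5/2, w = 5/2.

x = 2/3, y = 5/2, z = -5/2, w = 5/2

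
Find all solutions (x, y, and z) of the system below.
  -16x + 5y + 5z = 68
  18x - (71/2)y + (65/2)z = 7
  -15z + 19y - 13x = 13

Row-reduce:
R1 ← R1 / (-16).
R2 ← R2 − 18·R1.
R3 ← R3 + 13·R1.
R2 ← R2 / (-239/8).
R1 ← R1 + 5/16·R2.
R3 ← R3 − 239/16·R2.
Row 3 reduces to 0 = -1/2, a contradiction. The system is inconsistent.

no solution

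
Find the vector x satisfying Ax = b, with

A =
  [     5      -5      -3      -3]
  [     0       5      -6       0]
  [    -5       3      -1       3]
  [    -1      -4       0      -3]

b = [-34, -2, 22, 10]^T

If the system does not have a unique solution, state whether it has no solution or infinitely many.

Row-reduce the augmented matrix:
R1 ← R1 / (5).
R3 ← R3 + 5·R1.
R4 ← R4 + 1·R1.
R2 ← R2 / (5).
R1 ← R1 + 1·R2.
R3 ← R3 + 2·R2.
R4 ← R4 + 5·R2.
R3 ← R3 / (-32/5).
R1 ← R1 + 9/5·R3.
R2 ← R2 + 6/5·R3.
R4 ← R4 + 33/5·R3.
R4 ← R4 / (-18/5).
R1 ← R1 + 3/5·R4.
Reading off the reduced rows gives x_1 = -6, x_2 = 2, x_3 = 2, x_4 = -4.

x_1 = -6, x_2 = 2, x_3 = 2, x_4 = -4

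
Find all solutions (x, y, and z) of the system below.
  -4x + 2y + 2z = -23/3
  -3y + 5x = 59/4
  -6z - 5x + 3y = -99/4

x = 7/4, y = -2, z = 5/3

Row-reduce the augmented matrix:
R1 ← R1 / (-4).
R2 ← R2 − 5·R1.
R3 ← R3 + 5·R1.
R2 ← R2 / (-1/2).
R1 ← R1 + 1/2·R2.
R3 ← R3 − 1/2·R2.
R3 ← R3 / (-6).
R1 ← R1 + 3·R3.
R2 ← R2 + 5·R3.
Reading off the reduced rows gives x = 7/4, y = -2, z = 5/3.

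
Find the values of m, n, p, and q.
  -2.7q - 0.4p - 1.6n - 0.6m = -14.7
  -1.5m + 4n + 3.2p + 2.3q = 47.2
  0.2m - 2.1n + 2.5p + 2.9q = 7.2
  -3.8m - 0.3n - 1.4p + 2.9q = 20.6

m = -5, n = 5, p = 4, q = 3

Row-reduce the augmented matrix:
R1 ← R1 / (-3/5).
R2 ← R2 + 3/2·R1.
R3 ← R3 − 1/5·R1.
R4 ← R4 + 19/5·R1.
R2 ← R2 / (8).
R1 ← R1 − 8/3·R2.
R3 ← R3 + 79/30·R2.
R4 ← R4 − 59/6·R2.
R3 ← R3 / (4499/1200).
R1 ← R1 + 11/15·R3.
R2 ← R2 − 21/40·R3.
R4 ← R4 + 967/240·R3.
R4 ← R4 / (2560263/179960).
R1 ← R1 − 1005/409·R4.
R2 ← R2 − 7811/17996·R4.
R3 ← R3 − 23899/17996·R4.
Reading off the reduced rows gives m = -5, n = 5, p = 4, q = 3.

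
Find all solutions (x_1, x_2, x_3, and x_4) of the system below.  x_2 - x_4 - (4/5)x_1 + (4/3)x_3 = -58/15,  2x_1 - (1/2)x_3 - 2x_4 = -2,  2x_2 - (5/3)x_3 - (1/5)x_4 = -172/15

Row-reduce:
R1 ← R1 / (-4/5).
R2 ← R2 − 2·R1.
R2 ← R2 / (5/2).
R1 ← R1 + 5/4·R2.
R3 ← R3 − 2·R2.
R3 ← R3 / (-59/15).
R1 ← R1 + 1/4·R3.
R2 ← R2 − 17/15·R3.
Rank is 3 with 4 unknowns, leaving x_4 free.

infinitely many solutions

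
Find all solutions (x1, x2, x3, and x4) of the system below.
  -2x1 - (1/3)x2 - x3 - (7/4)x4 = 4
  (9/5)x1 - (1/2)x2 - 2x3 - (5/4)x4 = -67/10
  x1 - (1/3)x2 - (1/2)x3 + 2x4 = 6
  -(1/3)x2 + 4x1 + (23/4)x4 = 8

infinitely many solutions

Row-reduce:
R1 ← R1 / (-2).
R2 ← R2 − 9/5·R1.
R3 ← R3 − 1·R1.
R4 ← R4 − 4·R1.
R2 ← R2 / (-4/5).
R1 ← R1 − 1/6·R2.
R3 ← R3 + 1/2·R2.
R4 ← R4 + 1·R2.
R3 ← R3 / (13/16).
R1 ← R1 + 5/48·R3.
R2 ← R2 − 29/8·R3.
R4 ← R4 − 13/8·R3.
Rank is 3 with 4 unknowns, leaving x4 free.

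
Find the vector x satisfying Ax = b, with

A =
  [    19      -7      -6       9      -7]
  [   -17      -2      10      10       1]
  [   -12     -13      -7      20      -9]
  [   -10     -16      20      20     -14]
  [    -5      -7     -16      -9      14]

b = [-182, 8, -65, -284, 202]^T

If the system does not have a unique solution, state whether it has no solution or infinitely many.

Row-reduce the augmented matrix:
R1 ← R1 / (19).
R2 ← R2 + 17·R1.
R3 ← R3 + 12·R1.
R4 ← R4 + 10·R1.
R5 ← R5 + 5·R1.
R2 ← R2 / (-157/19).
R1 ← R1 + 7/19·R2.
R3 ← R3 + 331/19·R2.
R4 ← R4 + 374/19·R2.
R5 ← R5 + 168/19·R2.
R3 ← R3 / (-3227/157).
R1 ← R1 + 82/157·R3.
R2 ← R2 + 88/157·R3.
R4 ← R4 − 912/157·R3.
R5 ← R5 + 3538/157·R3.
R4 ← R4 / (-70236/3227).
R1 ← R1 + 54/3227·R4.
R2 ← R2 + 5961/3227·R4.
R3 ← R3 − 1943/3227·R4.
R5 ← R5 + 39952/3227·R4.
R5 ← R5 / (415093/17559).
R1 ← R1 + 137/1951·R5.
R2 ← R2 − 6982/5853·R5.
R3 ← R3 + 833/17559·R5.
R4 ← R4 − 4682/17559·R5.
Reading off the reduced rows gives x_1 = -6, x_2 = 5, x_3 = -6, x_4 = -3, x_5 = 6.

x_1 = -6, x_2 = 5, x_3 = -6, x_4 = -3, x_5 = 6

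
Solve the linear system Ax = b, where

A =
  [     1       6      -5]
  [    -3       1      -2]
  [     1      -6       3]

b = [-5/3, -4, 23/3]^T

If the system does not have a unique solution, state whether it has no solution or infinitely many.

x_1 = 5/3, x_2 = -5/3, x_3 = -4/3

Row-reduce the augmented matrix:
R2 ← R2 + 3·R1.
R3 ← R3 − 1·R1.
R2 ← R2 / (19).
R1 ← R1 − 6·R2.
R3 ← R3 + 12·R2.
R3 ← R3 / (-52/19).
R1 ← R1 − 7/19·R3.
R2 ← R2 + 17/19·R3.
Reading off the reduced rows gives x_1 = 5/3, x_2 = -5/3, x_3 = -4/3.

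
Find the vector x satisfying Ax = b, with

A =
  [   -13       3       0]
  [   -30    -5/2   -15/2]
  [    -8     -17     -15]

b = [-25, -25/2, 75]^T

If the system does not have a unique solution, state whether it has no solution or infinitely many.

infinitely many solutions

Row-reduce:
R1 ← R1 / (-13).
R2 ← R2 + 30·R1.
R3 ← R3 + 8·R1.
R2 ← R2 / (-245/26).
R1 ← R1 + 3/13·R2.
R3 ← R3 + 245/13·R2.
Rank is 2 with 3 unknowns, leaving x_3 free.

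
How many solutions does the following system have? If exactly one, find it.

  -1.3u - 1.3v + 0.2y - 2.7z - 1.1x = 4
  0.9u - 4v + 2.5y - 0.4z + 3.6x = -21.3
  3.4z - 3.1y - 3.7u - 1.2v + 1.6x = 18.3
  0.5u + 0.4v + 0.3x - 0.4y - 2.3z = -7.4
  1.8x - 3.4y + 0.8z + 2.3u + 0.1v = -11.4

x = -4, y = -1, z = 2, u = -4, v = 0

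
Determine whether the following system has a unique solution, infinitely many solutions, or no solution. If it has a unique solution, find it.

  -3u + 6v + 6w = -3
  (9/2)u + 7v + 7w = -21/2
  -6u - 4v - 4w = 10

Row-reduce:
R1 ← R1 / (-3).
R2 ← R2 − 9/2·R1.
R3 ← R3 + 6·R1.
R2 ← R2 / (16).
R1 ← R1 + 2·R2.
R3 ← R3 + 16·R2.
Row 3 reduces to 0 = 1, a contradiction. The system is inconsistent.

no solution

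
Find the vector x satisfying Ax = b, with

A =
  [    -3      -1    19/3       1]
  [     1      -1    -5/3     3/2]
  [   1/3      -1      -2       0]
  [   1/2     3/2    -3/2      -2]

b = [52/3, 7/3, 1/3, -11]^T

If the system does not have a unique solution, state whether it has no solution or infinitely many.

Row-reduce:
R1 ← R1 / (-3).
R2 ← R2 − 1·R1.
R3 ← R3 − 1/3·R1.
R4 ← R4 − 1/2·R1.
R2 ← R2 / (-4/3).
R1 ← R1 − 1/3·R2.
R3 ← R3 + 10/9·R2.
R4 ← R4 − 4/3·R2.
R3 ← R3 / (-5/3).
R1 ← R1 + 2·R3.
R2 ← R2 + 1/3·R3.
Rank is 3 with 4 unknowns, leaving x_4 free.

infinitely many solutions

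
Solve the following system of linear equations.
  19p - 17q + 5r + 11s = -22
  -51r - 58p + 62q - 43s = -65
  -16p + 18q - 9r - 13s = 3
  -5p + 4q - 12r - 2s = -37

infinitely many solutions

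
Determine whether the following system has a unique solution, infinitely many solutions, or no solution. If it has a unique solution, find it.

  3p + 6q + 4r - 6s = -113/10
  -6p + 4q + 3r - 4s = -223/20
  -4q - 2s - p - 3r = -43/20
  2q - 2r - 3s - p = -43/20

Row-reduce the augmented matrix:
R1 ← R1 / (3).
R2 ← R2 + 6·R1.
R3 ← R3 + 1·R1.
R4 ← R4 + 1·R1.
R2 ← R2 / (16).
R1 ← R1 − 2·R2.
R3 ← R3 + 2·R2.
R4 ← R4 − 4·R2.
R3 ← R3 / (-7/24).
R1 ← R1 + 1/24·R3.
R2 ← R2 − 11/16·R3.
R4 ← R4 + 41/12·R3.
R4 ← R4 / (485/7).
R1 ← R1 − 6/7·R4.
R2 ← R2 + 106/7·R4.
R3 ← R3 − 144/7·R4.
Reading off the reduced rows gives p = 2/5, q = 1/2, r = -5/4, s = 7/4.

p = 2/5, q = 1/2, r = -5/4, s = 7/4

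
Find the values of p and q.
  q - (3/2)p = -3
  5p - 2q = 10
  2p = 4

p = 2, q = 0

Row-reduce the augmented matrix:
R1 ← R1 / (-3/2).
R2 ← R2 − 5·R1.
R3 ← R3 − 2·R1.
R2 ← R2 / (4/3).
R1 ← R1 + 2/3·R2.
R3 ← R3 − 4/3·R2.
R3 reduces to 0 = 0, so the extra equation is consistent.
Reading off the reduced rows gives p = 2, q = 0.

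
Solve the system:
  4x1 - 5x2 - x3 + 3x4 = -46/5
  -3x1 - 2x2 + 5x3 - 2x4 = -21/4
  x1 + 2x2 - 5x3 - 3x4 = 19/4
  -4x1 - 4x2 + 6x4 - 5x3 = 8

x1 = -5/4, x2 = 7/5, x3 = -1, x4 = 3/5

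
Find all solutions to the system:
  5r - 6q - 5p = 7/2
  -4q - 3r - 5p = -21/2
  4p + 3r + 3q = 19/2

p = 2, q = -1, r = 3/2

Row-reduce the augmented matrix:
R1 ← R1 / (-5).
R2 ← R2 + 5·R1.
R3 ← R3 − 4·R1.
R2 ← R2 / (2).
R1 ← R1 − 6/5·R2.
R3 ← R3 + 9/5·R2.
R3 ← R3 / (-1/5).
R1 ← R1 − 19/5·R3.
R2 ← R2 + 4·R3.
Reading off the reduced rows gives p = 2, q = -1, r = 3/2.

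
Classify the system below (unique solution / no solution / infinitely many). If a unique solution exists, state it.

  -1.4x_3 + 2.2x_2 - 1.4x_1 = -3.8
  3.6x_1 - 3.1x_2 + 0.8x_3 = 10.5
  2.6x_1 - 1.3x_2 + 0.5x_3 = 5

x_1 = 1, x_2 = -3, x_3 = -3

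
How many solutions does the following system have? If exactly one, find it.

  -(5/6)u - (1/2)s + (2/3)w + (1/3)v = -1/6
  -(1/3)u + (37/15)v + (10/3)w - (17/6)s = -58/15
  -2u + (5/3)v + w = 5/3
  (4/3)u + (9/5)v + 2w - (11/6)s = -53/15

infinitely many solutions

Row-reduce:
R1 ← R1 / (-5/6).
R2 ← R2 + 1/3·R1.
R3 ← R3 + 2·R1.
R4 ← R4 − 4/3·R1.
R2 ← R2 / (7/3).
R1 ← R1 + 2/5·R2.
R3 ← R3 − 13/15·R2.
R4 ← R4 − 7/3·R2.
R3 ← R3 / (-913/525).
R1 ← R1 + 48/175·R3.
R2 ← R2 − 46/35·R3.
Rank is 3 with 4 unknowns, leaving s free.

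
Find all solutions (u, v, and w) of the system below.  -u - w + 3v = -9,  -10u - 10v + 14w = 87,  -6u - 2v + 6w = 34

no solution

Row-reduce:
R1 ← R1 / (-1).
R2 ← R2 + 10·R1.
R3 ← R3 + 6·R1.
R2 ← R2 / (-40).
R1 ← R1 + 3·R2.
R3 ← R3 + 20·R2.
Row 3 reduces to 0 = -1/2, a contradiction. The system is inconsistent.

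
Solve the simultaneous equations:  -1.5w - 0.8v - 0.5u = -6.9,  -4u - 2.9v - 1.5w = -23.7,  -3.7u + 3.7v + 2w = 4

u = 3, v = 3, w = 2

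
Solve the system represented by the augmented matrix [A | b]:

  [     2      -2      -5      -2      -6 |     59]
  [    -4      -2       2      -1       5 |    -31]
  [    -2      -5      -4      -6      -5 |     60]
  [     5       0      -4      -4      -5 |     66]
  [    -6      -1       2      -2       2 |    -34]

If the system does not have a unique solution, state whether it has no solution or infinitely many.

Row-reduce the augmented matrix:
R1 ← R1 / (2).
R2 ← R2 + 4·R1.
R3 ← R3 + 2·R1.
R4 ← R4 − 5·R1.
R5 ← R5 + 6·R1.
R2 ← R2 / (-6).
R1 ← R1 + 1·R2.
R3 ← R3 + 7·R2.
R4 ← R4 − 5·R2.
R5 ← R5 + 7·R2.
R3 ← R3 / (1/3).
R1 ← R1 + 7/6·R3.
R2 ← R2 − 4/3·R3.
R4 ← R4 − 11/6·R3.
R5 ← R5 + 11/3·R3.
R4 ← R4 / (35/4).
R1 ← R1 + 31/4·R4.
R2 ← R2 − 19/2·R4.
R3 ← R3 + 13/2·R4.
R5 ← R5 + 26·R4.
R5 ← R5 / (689/35).
R1 ← R1 − 201/35·R5.
R2 ← R2 + 313/35·R5.
R3 ← R3 − 216/35·R5.
R4 ← R4 − 79/35·R5.
Reading off the reduced rows gives x_1 = 6, x_2 = -6, x_3 = -1, x_4 = -3, x_5 = -4.

x_1 = 6, x_2 = -6, x_3 = -1, x_4 = -3, x_5 = -4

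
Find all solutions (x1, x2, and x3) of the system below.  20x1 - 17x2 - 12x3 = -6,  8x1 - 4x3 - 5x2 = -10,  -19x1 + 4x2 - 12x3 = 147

Row-reduce the augmented matrix:
R1 ← R1 / (20).
R2 ← R2 − 8·R1.
R3 ← R3 + 19·R1.
R2 ← R2 / (9/5).
R1 ← R1 + 17/20·R2.
R3 ← R3 + 243/20·R2.
R3 ← R3 / (-18).
R1 ← R1 + 2/9·R3.
R2 ← R2 − 4/9·R3.
Reading off the reduced rows gives x1 = -5, x2 = -2, x3 = -5.

x1 = -5, x2 = -2, x3 = -5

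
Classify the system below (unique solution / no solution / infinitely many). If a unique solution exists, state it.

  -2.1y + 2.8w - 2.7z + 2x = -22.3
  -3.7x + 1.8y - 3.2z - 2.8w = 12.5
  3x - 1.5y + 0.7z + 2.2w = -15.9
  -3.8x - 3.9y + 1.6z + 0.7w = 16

x = -5, y = 2, z = 3, w = 0

Row-reduce the augmented matrix:
R1 ← R1 / (2).
R2 ← R2 + 37/10·R1.
R3 ← R3 − 3·R1.
R4 ← R4 + 19/5·R1.
R2 ← R2 / (-417/200).
R1 ← R1 + 21/20·R2.
R3 ← R3 − 33/20·R2.
R4 ← R4 + 789/100·R2.
R3 ← R3 / (-1206/695).
R1 ← R1 − 386/139·R3.
R2 ← R2 − 1639/417·R3.
R4 ← R4 − 38199/1390·R3.
R4 ← R4 / (-1295/268).
R1 ← R1 − 1/67·R4.
R2 ← R2 + 565/402·R4.
R3 ← R3 − 9/134·R4.
Reading off the reduced rows gives x = -5, y = 2, z = 3, w = 0.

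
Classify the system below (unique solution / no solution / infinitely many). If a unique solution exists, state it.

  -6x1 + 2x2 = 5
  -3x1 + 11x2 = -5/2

x1 = -1, x2 = -1/2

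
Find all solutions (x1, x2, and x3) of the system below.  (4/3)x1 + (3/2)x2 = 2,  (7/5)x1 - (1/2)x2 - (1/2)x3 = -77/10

infinitely many solutions

Row-reduce:
R1 ← R1 / (4/3).
R2 ← R2 − 7/5·R1.
R2 ← R2 / (-83/40).
R1 ← R1 − 9/8·R2.
Rank is 2 with 3 unknowns, leaving x3 free.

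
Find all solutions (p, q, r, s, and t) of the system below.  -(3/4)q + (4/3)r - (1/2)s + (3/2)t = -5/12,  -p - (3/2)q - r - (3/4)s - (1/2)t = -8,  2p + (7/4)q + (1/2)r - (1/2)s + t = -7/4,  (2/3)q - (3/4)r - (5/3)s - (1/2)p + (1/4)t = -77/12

infinitely many solutions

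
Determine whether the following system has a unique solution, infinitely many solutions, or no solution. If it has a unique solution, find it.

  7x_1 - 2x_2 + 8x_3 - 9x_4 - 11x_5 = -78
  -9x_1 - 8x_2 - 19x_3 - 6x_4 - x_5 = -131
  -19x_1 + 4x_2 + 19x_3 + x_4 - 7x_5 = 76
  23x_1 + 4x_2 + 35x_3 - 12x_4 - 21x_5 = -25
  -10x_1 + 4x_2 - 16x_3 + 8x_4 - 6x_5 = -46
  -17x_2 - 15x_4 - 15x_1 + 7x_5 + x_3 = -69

x_1 = -1, x_2 = 5, x_3 = 4, x_4 = 3, x_5 = 6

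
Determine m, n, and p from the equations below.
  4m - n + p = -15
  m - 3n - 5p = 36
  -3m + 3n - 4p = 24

m = -3, n = -3, p = -6

Row-reduce the augmented matrix:
R1 ← R1 / (4).
R2 ← R2 − 1·R1.
R3 ← R3 + 3·R1.
R2 ← R2 / (-11/4).
R1 ← R1 + 1/4·R2.
R3 ← R3 − 9/4·R2.
R3 ← R3 / (-83/11).
R1 ← R1 − 8/11·R3.
R2 ← R2 − 21/11·R3.
Reading off the reduced rows gives m = -3, n = -3, p = -6.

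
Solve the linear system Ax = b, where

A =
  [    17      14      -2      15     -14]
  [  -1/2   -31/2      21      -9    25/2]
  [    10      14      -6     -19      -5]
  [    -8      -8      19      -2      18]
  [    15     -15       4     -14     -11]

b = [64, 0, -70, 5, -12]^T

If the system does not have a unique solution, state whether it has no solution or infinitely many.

no solution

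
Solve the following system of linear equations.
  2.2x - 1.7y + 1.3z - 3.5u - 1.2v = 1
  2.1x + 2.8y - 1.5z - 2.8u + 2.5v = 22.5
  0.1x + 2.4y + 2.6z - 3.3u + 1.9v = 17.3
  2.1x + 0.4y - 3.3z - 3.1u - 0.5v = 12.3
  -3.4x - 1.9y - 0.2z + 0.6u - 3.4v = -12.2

Row-reduce the augmented matrix:
R1 ← R1 / (11/5).
R2 ← R2 − 21/10·R1.
R3 ← R3 − 1/10·R1.
R4 ← R4 − 21/10·R1.
R5 ← R5 + 17/5·R1.
R2 ← R2 / (973/220).
R1 ← R1 + 17/22·R2.
R3 ← R3 − 109/44·R2.
R4 ← R4 − 89/44·R2.
R5 ← R5 + 249/55·R2.
R3 ← R3 / (39661/9730).
R1 ← R1 − 109/973·R3.
R2 ← R2 + 603/973·R3.
R4 ← R4 + 15993/4865·R3.
R5 ← R5 + 9697/9730·R3.
R4 ← R4 / (-1104129/396610).
R1 ← R1 + 55595/39661·R4.
R2 ← R2 + 15916/39661·R4.
R3 ← R3 + 33509/39661·R4.
R5 ← R5 + 1010843/198305·R4.
R5 ← R5 / (167696/368043).
R1 ← R1 − 236959/368043·R5.
R2 ← R2 − 356420/368043·R5.
R3 ← R3 − 114112/368043·R5.
R4 ← R4 − 144398/368043·R5.
Reading off the reduced rows gives x = -2, y = 0, z = -2, u = -4, v = 5.

x = -2, y = 0, z = -2, u = -4, v = 5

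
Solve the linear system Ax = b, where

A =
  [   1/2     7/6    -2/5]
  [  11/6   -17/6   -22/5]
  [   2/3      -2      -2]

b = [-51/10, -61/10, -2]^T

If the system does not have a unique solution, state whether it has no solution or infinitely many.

Row-reduce:
R1 ← R1 / (1/2).
R2 ← R2 − 11/6·R1.
R3 ← R3 − 2/3·R1.
R2 ← R2 / (-64/9).
R1 ← R1 − 7/3·R2.
R3 ← R3 + 32/9·R2.
Row 3 reduces to 0 = -3/2, a contradiction. The system is inconsistent.

no solution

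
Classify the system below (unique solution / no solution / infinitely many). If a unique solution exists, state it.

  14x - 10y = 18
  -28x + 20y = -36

infinitely many solutions

Row-reduce:
R1 ← R1 / (14).
R2 ← R2 + 28·R1.
Rank is 1 with 2 unknowns, leaving y free.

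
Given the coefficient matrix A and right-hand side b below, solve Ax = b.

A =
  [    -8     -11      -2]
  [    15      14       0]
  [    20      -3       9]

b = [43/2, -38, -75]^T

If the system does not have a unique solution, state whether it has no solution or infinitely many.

x_1 = -3, x_2 = 1/2, x_3 = -3/2

Row-reduce the augmented matrix:
R1 ← R1 / (-8).
R2 ← R2 − 15·R1.
R3 ← R3 − 20·R1.
R2 ← R2 / (-53/8).
R1 ← R1 − 11/8·R2.
R3 ← R3 + 61/2·R2.
R3 ← R3 / (1127/53).
R1 ← R1 + 28/53·R3.
R2 ← R2 − 30/53·R3.
Reading off the reduced rows gives x_1 = -3, x_2 = 1/2, x_3 = -3/2.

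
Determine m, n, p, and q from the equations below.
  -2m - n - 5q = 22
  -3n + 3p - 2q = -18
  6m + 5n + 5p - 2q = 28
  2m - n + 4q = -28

m = 1, n = 6, p = -4, q = -6

Row-reduce the augmented matrix:
R1 ← R1 / (-2).
R3 ← R3 − 6·R1.
R4 ← R4 − 2·R1.
R2 ← R2 / (-3).
R1 ← R1 − 1/2·R2.
R3 ← R3 − 2·R2.
R4 ← R4 + 2·R2.
R3 ← R3 / (7).
R1 ← R1 − 1/2·R3.
R2 ← R2 + 1·R3.
R4 ← R4 + 2·R3.
R4 ← R4 / (-103/21).
R1 ← R1 − 73/21·R4.
R2 ← R2 + 41/21·R4.
R3 ← R3 + 55/21·R4.
Reading off the reduced rows gives m = 1, n = 6, p = -4, q = -6.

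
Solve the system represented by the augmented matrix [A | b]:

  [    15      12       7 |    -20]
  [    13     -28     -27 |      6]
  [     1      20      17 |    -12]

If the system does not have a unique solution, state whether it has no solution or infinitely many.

no solution

Row-reduce:
R1 ← R1 / (15).
R2 ← R2 − 13·R1.
R3 ← R3 − 1·R1.
R2 ← R2 / (-192/5).
R1 ← R1 − 4/5·R2.
R3 ← R3 − 96/5·R2.
Row 3 reduces to 0 = 1, a contradiction. The system is inconsistent.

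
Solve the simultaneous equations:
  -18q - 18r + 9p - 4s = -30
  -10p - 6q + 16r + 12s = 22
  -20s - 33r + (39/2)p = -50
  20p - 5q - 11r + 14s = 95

no solution

Row-reduce:
R1 ← R1 / (9).
R2 ← R2 + 10·R1.
R3 ← R3 − 39/2·R1.
R4 ← R4 − 20·R1.
R2 ← R2 / (-26).
R1 ← R1 + 2·R2.
R3 ← R3 − 39·R2.
R4 ← R4 − 35·R2.
Swap R3 and R4.
R3 ← R3 / (307/13).
R1 ← R1 + 22/13·R3.
R2 ← R2 − 2/13·R3.
Row 4 reduces to 0 = -2, a contradiction. The system is inconsistent.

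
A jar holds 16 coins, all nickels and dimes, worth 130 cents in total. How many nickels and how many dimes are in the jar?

Let n = nickels, d = dimes.
  n + d = 16
  5n + 10d = 130
Row-reduce the augmented matrix:
R2 ← R2 − 5·R1.
R2 ← R2 / (5).
R1 ← R1 − 1·R2.
Reading off the reduced rows gives n = 6, d = 10.

nickels: 6, dimes: 10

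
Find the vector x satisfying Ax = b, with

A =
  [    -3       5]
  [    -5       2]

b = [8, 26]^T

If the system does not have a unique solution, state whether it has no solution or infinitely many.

x_1 = -6, x_2 = -2

Row-reduce the augmented matrix:
R1 ← R1 / (-3).
R2 ← R2 + 5·R1.
R2 ← R2 / (-19/3).
R1 ← R1 + 5/3·R2.
Reading off the reduced rows gives x_1 = -6, x_2 = -2.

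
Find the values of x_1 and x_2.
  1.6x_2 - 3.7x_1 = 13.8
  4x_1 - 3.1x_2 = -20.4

x_1 = -2, x_2 = 4

Row-reduce the augmented matrix:
R1 ← R1 / (-37/10).
R2 ← R2 − 4·R1.
R2 ← R2 / (-507/370).
R1 ← R1 + 16/37·R2.
Reading off the reduced rows gives x_1 = -2, x_2 = 4.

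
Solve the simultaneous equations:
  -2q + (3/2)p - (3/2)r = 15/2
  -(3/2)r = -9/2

Row-reduce:
R1 ← R1 / (3/2).
R2 ← R2 / (-3/2).
R1 ← R1 + 1·R2.
Rank is 2 with 3 unknowns, leaving q free.

infinitely many solutions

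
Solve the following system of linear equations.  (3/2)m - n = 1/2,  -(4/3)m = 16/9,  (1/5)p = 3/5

Row-reduce the augmented matrix:
R1 ← R1 / (3/2).
R2 ← R2 + 4/3·R1.
R2 ← R2 / (-8/9).
R1 ← R1 + 2/3·R2.
R3 ← R3 / (1/5).
Reading off the reduced rows gives m = -4/3, n = -5/2, p = 3.

m = -4/3, n = -5/2, p = 3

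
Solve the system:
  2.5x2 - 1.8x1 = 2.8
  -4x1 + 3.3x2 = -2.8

x1 = 4, x2 = 4

Row-reduce the augmented matrix:
R1 ← R1 / (-9/5).
R2 ← R2 + 4·R1.
R2 ← R2 / (-203/90).
R1 ← R1 + 25/18·R2.
Reading off the reduced rows gives x1 = 4, x2 = 4.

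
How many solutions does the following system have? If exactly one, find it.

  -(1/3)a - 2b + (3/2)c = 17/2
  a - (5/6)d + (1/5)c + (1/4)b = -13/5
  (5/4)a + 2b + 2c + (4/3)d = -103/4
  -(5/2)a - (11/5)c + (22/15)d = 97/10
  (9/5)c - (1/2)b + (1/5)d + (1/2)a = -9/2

a = -3, b = -6, c = -3, d = -3

Row-reduce the augmented matrix:
R1 ← R1 / (-1/3).
R2 ← R2 − 1·R1.
R3 ← R3 − 5/4·R1.
R4 ← R4 + 5/2·R1.
R5 ← R5 − 1/2·R1.
R2 ← R2 / (-23/4).
R1 ← R1 − 6·R2.
R3 ← R3 + 11/2·R2.
R4 ← R4 − 15·R2.
R5 ← R5 + 7/2·R2.
R3 ← R3 / (2879/920).
R1 ← R1 − 93/230·R3.
R2 ← R2 + 94/115·R3.
R4 ← R4 + 547/460·R3.
R5 ← R5 − 547/460·R3.
R4 ← R4 / (4418/43185).
R1 ← R1 + 3296/2879·R4.
R2 ← R2 − 6058/8637·R4.
R3 ← R3 − 1960/2879·R4.
R5 ← R5 + 4418/43185·R4.
R5 reduces to 0 = 0, so the extra equation is consistent.
Reading off the reduced rows gives a = -3, b = -6, c = -3, d = -3.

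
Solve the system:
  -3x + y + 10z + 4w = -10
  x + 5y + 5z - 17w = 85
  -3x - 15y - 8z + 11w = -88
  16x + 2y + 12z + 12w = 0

x = 2, y = 2, z = 1, w = -4

Row-reduce the augmented matrix:
R1 ← R1 / (-3).
R2 ← R2 − 1·R1.
R3 ← R3 + 3·R1.
R4 ← R4 − 16·R1.
R2 ← R2 / (16/3).
R1 ← R1 + 1/3·R2.
R3 ← R3 + 16·R2.
R4 ← R4 − 22/3·R2.
R3 ← R3 / (7).
R1 ← R1 + 45/16·R3.
R2 ← R2 − 25/16·R3.
R4 ← R4 − 431/8·R3.
R4 ← R4 / (20313/56).
R1 ← R1 + 2059/112·R4.
R2 ← R2 − 671/112·R4.
R3 ← R3 + 40/7·R4.
Reading off the reduced rows gives x = 2, y = 2, z = 1, w = -4.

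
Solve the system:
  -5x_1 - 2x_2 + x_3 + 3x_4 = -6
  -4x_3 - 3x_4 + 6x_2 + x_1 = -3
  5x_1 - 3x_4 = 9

Row-reduce:
R1 ← R1 / (-5).
R2 ← R2 − 1·R1.
R3 ← R3 − 5·R1.
R2 ← R2 / (28/5).
R1 ← R1 − 2/5·R2.
R3 ← R3 + 2·R2.
R3 ← R3 / (-5/14).
R1 ← R1 − 1/14·R3.
R2 ← R2 + 19/28·R3.
Rank is 3 with 4 unknowns, leaving x_4 free.

infinitely many solutions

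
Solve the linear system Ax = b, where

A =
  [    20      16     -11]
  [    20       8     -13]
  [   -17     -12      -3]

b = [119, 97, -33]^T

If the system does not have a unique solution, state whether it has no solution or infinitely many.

Row-reduce the augmented matrix:
R1 ← R1 / (20).
R2 ← R2 − 20·R1.
R3 ← R3 + 17·R1.
R2 ← R2 / (-8).
R1 ← R1 − 4/5·R2.
R3 ← R3 − 8/5·R2.
R3 ← R3 / (-51/4).
R1 ← R1 + 3/4·R3.
R2 ← R2 − 1/4·R3.
Reading off the reduced rows gives x_1 = 0, x_2 = 4, x_3 = -5.

x_1 = 0, x_2 = 4, x_3 = -5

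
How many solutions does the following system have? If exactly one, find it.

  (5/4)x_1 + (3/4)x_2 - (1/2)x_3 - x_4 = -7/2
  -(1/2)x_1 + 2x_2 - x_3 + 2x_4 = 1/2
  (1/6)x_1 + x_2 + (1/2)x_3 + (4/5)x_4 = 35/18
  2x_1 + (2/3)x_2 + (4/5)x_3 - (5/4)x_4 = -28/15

x_1 = -7/3, x_2 = 1, x_3 = 8/3, x_4 = 0

Row-reduce the augmented matrix:
R1 ← R1 / (5/4).
R2 ← R2 + 1/2·R1.
R3 ← R3 − 1/6·R1.
R4 ← R4 − 2·R1.
R2 ← R2 / (23/10).
R1 ← R1 − 3/5·R2.
R3 ← R3 − 9/10·R2.
R4 ← R4 + 8/15·R2.
R3 ← R3 / (143/138).
R1 ← R1 + 2/23·R3.
R2 ← R2 + 12/23·R3.
R4 ← R4 − 152/115·R3.
R4 ← R4 / (14119/42900).
R1 ← R1 + 852/715·R4.
R2 ← R2 − 608/715·R4.
R3 ← R3 − 212/715·R4.
Reading off the reduced rows gives x_1 = -7/3, x_2 = 1, x_3 = 8/3, x_4 = 0.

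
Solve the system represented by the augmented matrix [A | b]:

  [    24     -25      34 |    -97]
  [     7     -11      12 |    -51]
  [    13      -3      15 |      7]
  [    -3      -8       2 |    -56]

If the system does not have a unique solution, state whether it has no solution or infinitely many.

x_1 = 4, x_2 = 5, x_3 = -2

Row-reduce the augmented matrix:
R1 ← R1 / (24).
R2 ← R2 − 7·R1.
R3 ← R3 − 13·R1.
R4 ← R4 + 3·R1.
R2 ← R2 / (-89/24).
R1 ← R1 + 25/24·R2.
R3 ← R3 − 253/24·R2.
R4 ← R4 + 89/8·R2.
R3 ← R3 / (223/89).
R1 ← R1 − 74/89·R3.
R2 ← R2 + 50/89·R3.
R4 reduces to 0 = 0, so the extra equation is consistent.
Reading off the reduced rows gives x_1 = 4, x_2 = 5, x_3 = -2.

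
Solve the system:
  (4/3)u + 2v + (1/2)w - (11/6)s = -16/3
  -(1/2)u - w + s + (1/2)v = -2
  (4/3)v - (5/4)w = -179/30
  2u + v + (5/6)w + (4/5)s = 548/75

Row-reduce the augmented matrix:
R1 ← R1 / (4/3).
R2 ← R2 + 1/2·R1.
R4 ← R4 − 2·R1.
R2 ← R2 / (5/4).
R1 ← R1 − 3/2·R2.
R3 ← R3 − 4/3·R2.
R4 ← R4 + 2·R2.
R3 ← R3 / (-23/60).
R1 ← R1 − 27/20·R3.
R2 ← R2 + 13/20·R3.
R4 ← R4 + 73/60·R3.
R4 ← R4 / (7049/1380).
R1 ← R1 + 269/92·R4.
R2 ← R2 − 75/92·R4.
R3 ← R3 − 20/23·R4.
Reading off the reduced rows gives u = 3, v = -13/5, w = 2, s = 14/5.

u = 3, v = -13/5, w = 2, s = 14/5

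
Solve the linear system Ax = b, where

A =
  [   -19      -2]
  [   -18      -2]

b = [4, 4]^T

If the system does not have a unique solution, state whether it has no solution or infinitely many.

Row-reduce the augmented matrix:
R1 ← R1 / (-19).
R2 ← R2 + 18·R1.
R2 ← R2 / (-2/19).
R1 ← R1 − 2/19·R2.
Reading off the reduced rows gives x_1 = 0, x_2 = -2.

x_1 = 0, x_2 = -2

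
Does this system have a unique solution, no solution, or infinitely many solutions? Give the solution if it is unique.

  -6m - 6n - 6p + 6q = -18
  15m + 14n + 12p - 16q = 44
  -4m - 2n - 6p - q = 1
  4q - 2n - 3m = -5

Row-reduce:
R1 ← R1 / (-6).
R2 ← R2 − 15·R1.
R3 ← R3 + 4·R1.
R4 ← R4 + 3·R1.
R2 ← R2 / (-1).
R1 ← R1 − 1·R2.
R3 ← R3 − 2·R2.
R4 ← R4 − 1·R2.
R3 ← R3 / (-8).
R1 ← R1 + 2·R3.
R2 ← R2 − 3·R3.
Row 4 reduces to 0 = 3, a contradiction. The system is inconsistent.

no solution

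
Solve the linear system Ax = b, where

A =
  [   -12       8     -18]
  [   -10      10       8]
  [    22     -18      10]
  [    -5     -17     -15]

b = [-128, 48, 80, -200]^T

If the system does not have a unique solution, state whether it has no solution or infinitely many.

x_1 = 5, x_2 = 5, x_3 = 6

Row-reduce the augmented matrix:
R1 ← R1 / (-12).
R2 ← R2 + 10·R1.
R3 ← R3 − 22·R1.
R4 ← R4 + 5·R1.
R2 ← R2 / (10/3).
R1 ← R1 + 2/3·R2.
R3 ← R3 + 10/3·R2.
R4 ← R4 + 61/3·R2.
Swap R3 and R4.
R3 ← R3 / (664/5).
R1 ← R1 − 61/10·R3.
R2 ← R2 − 69/10·R3.
R4 reduces to 0 = 0, so the extra equation is consistent.
Reading off the reduced rows gives x_1 = 5, x_2 = 5, x_3 = 6.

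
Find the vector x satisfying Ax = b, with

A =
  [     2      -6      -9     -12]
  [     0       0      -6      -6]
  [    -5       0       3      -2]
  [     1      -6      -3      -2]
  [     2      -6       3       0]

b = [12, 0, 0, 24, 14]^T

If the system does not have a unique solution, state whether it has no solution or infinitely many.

Row-reduce:
R1 ← R1 / (2).
R3 ← R3 + 5·R1.
R4 ← R4 − 1·R1.
R5 ← R5 − 2·R1.
Swap R2 and R3.
R2 ← R2 / (-15).
R1 ← R1 + 3·R2.
R4 ← R4 + 3·R2.
R3 ← R3 / (-6).
R1 ← R1 + 3/5·R3.
R2 ← R2 − 13/10·R3.
R4 ← R4 − 27/5·R3.
R5 ← R5 − 12·R3.
R4 ← R4 / (5).
R1 ← R1 − 1·R4.
R2 ← R2 − 5/6·R4.
R3 ← R3 − 1·R4.
Row 5 reduces to 0 = 2, a contradiction. The system is inconsistent.

no solution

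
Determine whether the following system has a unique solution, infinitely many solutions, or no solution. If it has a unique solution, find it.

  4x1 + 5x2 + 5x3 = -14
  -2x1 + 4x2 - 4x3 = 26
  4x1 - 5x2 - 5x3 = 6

x1 = -1, x2 = 2, x3 = -4

Row-reduce the augmented matrix:
R1 ← R1 / (4).
R2 ← R2 + 2·R1.
R3 ← R3 − 4·R1.
R2 ← R2 / (13/2).
R1 ← R1 − 5/4·R2.
R3 ← R3 + 10·R2.
R3 ← R3 / (-160/13).
R1 ← R1 − 20/13·R3.
R2 ← R2 + 3/13·R3.
Reading off the reduced rows gives x1 = -1, x2 = 2, x3 = -4.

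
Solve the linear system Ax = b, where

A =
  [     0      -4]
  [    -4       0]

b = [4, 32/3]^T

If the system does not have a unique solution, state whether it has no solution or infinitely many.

x_1 = -8/3, x_2 = -1

Row-reduce the augmented matrix:
Swap R1 and R2.
R1 ← R1 / (-4).
R2 ← R2 / (-4).
Reading off the reduced rows gives x_1 = -8/3, x_2 = -1.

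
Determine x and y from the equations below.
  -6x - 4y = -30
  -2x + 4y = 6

Row-reduce the augmented matrix:
R1 ← R1 / (-6).
R2 ← R2 + 2·R1.
R2 ← R2 / (16/3).
R1 ← R1 − 2/3·R2.
Reading off the reduced rows gives x = 3, y = 3.

x = 3, y = 3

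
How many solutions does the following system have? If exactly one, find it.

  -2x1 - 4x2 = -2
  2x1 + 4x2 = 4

no solution

Row-reduce:
R1 ← R1 / (-2).
R2 ← R2 − 2·R1.
Row 2 reduces to 0 = 2, a contradiction. The system is inconsistent.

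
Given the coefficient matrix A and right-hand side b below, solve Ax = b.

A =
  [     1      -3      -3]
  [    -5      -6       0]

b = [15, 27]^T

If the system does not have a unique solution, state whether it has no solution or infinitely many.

Row-reduce:
R2 ← R2 + 5·R1.
R2 ← R2 / (-21).
R1 ← R1 + 3·R2.
Rank is 2 with 3 unknowns, leaving x_3 free.

infinitely many solutions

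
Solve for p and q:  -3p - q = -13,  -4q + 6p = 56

p = 6, q = -5

From equation 1: q = 13 − 3·p.
Substitute into equation 2 and solve: p = 6.
Then q = -5.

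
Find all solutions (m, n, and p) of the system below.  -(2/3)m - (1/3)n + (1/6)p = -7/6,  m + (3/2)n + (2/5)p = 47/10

infinitely many solutions

Row-reduce:
R1 ← R1 / (-2/3).
R2 ← R2 − 1·R1.
R1 ← R1 − 1/2·R2.
Rank is 2 with 3 unknowns, leaving p free.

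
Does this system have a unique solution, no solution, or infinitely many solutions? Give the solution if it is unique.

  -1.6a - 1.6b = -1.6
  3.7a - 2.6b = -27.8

a = -4, b = 5

Row-reduce the augmented matrix:
R1 ← R1 / (-8/5).
R2 ← R2 − 37/10·R1.
R2 ← R2 / (-63/10).
R1 ← R1 − 1·R2.
Reading off the reduced rows gives a = -4, b = 5.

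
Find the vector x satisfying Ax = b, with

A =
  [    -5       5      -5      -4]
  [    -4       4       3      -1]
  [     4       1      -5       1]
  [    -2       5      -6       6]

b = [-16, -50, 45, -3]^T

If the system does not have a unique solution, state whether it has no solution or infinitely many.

x_1 = 6, x_2 = -3, x_3 = -5, x_4 = -1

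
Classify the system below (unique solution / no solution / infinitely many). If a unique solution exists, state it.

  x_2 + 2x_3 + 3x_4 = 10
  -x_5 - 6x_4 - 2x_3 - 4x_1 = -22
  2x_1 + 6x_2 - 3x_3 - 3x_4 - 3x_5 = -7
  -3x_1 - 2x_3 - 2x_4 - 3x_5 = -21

Row-reduce:
Swap R1 and R2.
R1 ← R1 / (-4).
R3 ← R3 − 2·R1.
R4 ← R4 + 3·R1.
R3 ← R3 − 6·R2.
R3 ← R3 / (-16).
R1 ← R1 − 1/2·R3.
R2 ← R2 − 2·R3.
R4 ← R4 + 1/2·R3.
R4 ← R4 / (13/4).
R1 ← R1 − 3/4·R4.
R3 ← R3 − 3/2·R4.
Rank is 4 with 5 unknowns, leaving x_5 free.

infinitely many solutions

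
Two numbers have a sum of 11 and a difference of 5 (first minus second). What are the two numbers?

Let x = first number, y = second number.
  x + y = 11
  x - y = 5
From equation 1: x = 11 − y.
Substitute into equation 2 and solve: y = 3.
Then x = 8.

first number: 8, second number: 3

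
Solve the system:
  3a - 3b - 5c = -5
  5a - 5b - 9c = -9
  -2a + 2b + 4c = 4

infinitely many solutions

Row-reduce:
R1 ← R1 / (3).
R2 ← R2 − 5·R1.
R3 ← R3 + 2·R1.
R2 ← R2 / (-2/3).
R1 ← R1 + 5/3·R2.
R3 ← R3 − 2/3·R2.
Rank is 2 with 3 unknowns, leaving b free.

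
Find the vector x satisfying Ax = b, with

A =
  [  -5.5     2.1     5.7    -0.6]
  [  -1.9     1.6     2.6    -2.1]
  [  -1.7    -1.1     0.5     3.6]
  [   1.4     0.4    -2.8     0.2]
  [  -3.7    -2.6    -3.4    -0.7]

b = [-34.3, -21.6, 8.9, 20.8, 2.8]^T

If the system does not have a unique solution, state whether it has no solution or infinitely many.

x_1 = 1, x_2 = 4, x_3 = -6, x_4 = 5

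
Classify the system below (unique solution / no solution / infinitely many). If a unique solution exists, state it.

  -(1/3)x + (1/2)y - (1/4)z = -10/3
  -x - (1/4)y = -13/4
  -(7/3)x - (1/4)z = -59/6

Row-reduce:
R1 ← R1 / (-1/3).
R2 ← R2 + 1·R1.
R3 ← R3 + 7/3·R1.
R2 ← R2 / (-7/4).
R1 ← R1 + 3/2·R2.
R3 ← R3 + 7/2·R2.
Rank is 2 with 3 unknowns, leaving z free.

infinitely many solutions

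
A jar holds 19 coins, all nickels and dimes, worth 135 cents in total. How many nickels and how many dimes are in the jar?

Let n = nickels, d = dimes.
  d + n = 19
  10d + 5n = 135
Row-reduce the augmented matrix:
R2 ← R2 − 5·R1.
R2 ← R2 / (5).
R1 ← R1 − 1·R2.
Reading off the reduced rows gives n = 11, d = 8.

nickels: 11, dimes: 8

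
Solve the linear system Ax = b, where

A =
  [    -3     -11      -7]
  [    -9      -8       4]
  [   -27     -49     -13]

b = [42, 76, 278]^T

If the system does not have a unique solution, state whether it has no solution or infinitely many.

infinitely many solutions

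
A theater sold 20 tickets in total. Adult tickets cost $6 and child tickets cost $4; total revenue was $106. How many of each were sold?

adult tickets: 13, child tickets: 7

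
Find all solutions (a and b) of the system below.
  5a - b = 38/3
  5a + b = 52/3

a = 3, b = 7/3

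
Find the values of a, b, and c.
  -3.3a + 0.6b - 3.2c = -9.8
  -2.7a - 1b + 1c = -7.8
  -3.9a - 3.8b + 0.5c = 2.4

a = 4, b = -5, c = -2

Row-reduce the augmented matrix:
R1 ← R1 / (-33/10).
R2 ← R2 + 27/10·R1.
R3 ← R3 + 39/10·R1.
R2 ← R2 / (-82/55).
R1 ← R1 + 2/11·R2.
R3 ← R3 + 248/55·R2.
R3 ← R3 / (-2731/410).
R1 ← R1 − 65/123·R3.
R2 ← R2 + 199/82·R3.
Reading off the reduced rows gives a = 4, b = -5, c = -2.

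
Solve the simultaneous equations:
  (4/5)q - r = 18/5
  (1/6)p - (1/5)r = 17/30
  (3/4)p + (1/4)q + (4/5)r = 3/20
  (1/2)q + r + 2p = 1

no solution

Row-reduce:
Swap R1 and R2.
R1 ← R1 / (1/6).
R3 ← R3 − 3/4·R1.
R4 ← R4 − 2·R1.
R2 ← R2 / (4/5).
R3 ← R3 − 1/4·R2.
R4 ← R4 − 1/2·R2.
R3 ← R3 / (161/80).
R1 ← R1 + 6/5·R3.
R2 ← R2 + 5/4·R3.
R4 ← R4 − 161/40·R3.
Row 4 reduces to 0 = -1, a contradiction. The system is inconsistent.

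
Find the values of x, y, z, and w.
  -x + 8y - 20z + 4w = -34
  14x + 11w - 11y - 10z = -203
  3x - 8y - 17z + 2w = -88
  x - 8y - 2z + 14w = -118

x = -6, y = 3, z = 2, w = -6

Row-reduce the augmented matrix:
R1 ← R1 / (-1).
R2 ← R2 − 14·R1.
R3 ← R3 − 3·R1.
R4 ← R4 − 1·R1.
R2 ← R2 / (101).
R1 ← R1 + 8·R2.
R3 ← R3 − 16·R2.
R3 ← R3 / (-3137/101).
R1 ← R1 + 300/101·R3.
R2 ← R2 + 290/101·R3.
R4 ← R4 + 22·R3.
R4 ← R4 / (48942/3137).
R1 ← R1 − 3084/3137·R4.
R2 ← R2 − 1099/3137·R4.
R3 ← R3 + 342/3137·R4.
Reading off the reduced rows gives x = -6, y = 3, z = 2, w = -6.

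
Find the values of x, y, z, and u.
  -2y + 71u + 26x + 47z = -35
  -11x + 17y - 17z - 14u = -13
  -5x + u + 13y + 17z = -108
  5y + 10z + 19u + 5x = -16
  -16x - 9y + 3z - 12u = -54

Row-reduce the augmented matrix:
R1 ← R1 / (26).
R2 ← R2 + 11·R1.
R3 ← R3 + 5·R1.
R4 ← R4 − 5·R1.
R5 ← R5 + 16·R1.
R2 ← R2 / (210/13).
R1 ← R1 + 1/13·R2.
R3 ← R3 − 164/13·R2.
R4 ← R4 − 70/13·R2.
R5 ← R5 + 133/13·R2.
R3 ← R3 / (333/14).
R1 ← R1 − 51/28·R3.
R2 ← R2 − 5/28·R3.
R5 ← R5 − 135/4·R3.
Swap R4 and R5.
R4 ← R4 / (14367/370).
R1 ← R1 − 587/222·R4.
R2 ← R2 − 3253/3330·R4.
R3 ← R3 − 149/1665·R4.
R5 reduces to 0 = 0, so the extra equation is consistent.
Reading off the reduced rows gives x = 3, y = -2, z = -4, u = 1.

x = 3, y = -2, z = -4, u = 1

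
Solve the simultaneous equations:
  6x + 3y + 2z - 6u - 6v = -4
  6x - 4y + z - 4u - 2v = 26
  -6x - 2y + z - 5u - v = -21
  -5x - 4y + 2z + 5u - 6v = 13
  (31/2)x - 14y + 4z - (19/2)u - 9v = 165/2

no solution

Row-reduce:
R1 ← R1 / (6).
R2 ← R2 − 6·R1.
R3 ← R3 + 6·R1.
R4 ← R4 + 5·R1.
R5 ← R5 − 31/2·R1.
R2 ← R2 / (-7).
R1 ← R1 − 1/2·R2.
R3 ← R3 − 1·R2.
R4 ← R4 + 3/2·R2.
R5 ← R5 + 87/4·R2.
R3 ← R3 / (20/7).
R1 ← R1 − 11/42·R3.
R2 ← R2 − 1/7·R3.
R4 ← R4 − 163/42·R3.
R5 ← R5 − 163/84·R3.
R4 ← R4 / (113/8).
R1 ← R1 − 1/8·R4.
R2 ← R2 − 1/4·R4.
R3 ← R3 + 15/4·R4.
R5 ← R5 − 113/16·R4.
Row 5 reduces to 0 = -2, a contradiction. The system is inconsistent.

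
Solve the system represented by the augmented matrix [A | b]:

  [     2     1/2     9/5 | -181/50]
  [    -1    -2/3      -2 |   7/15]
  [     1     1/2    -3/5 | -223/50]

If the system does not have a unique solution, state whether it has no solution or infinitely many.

x_1 = -3, x_2 = -1, x_3 = 8/5

Row-reduce the augmented matrix:
R1 ← R1 / (2).
R2 ← R2 + 1·R1.
R3 ← R3 − 1·R1.
R2 ← R2 / (-5/12).
R1 ← R1 − 1/4·R2.
R3 ← R3 − 1/4·R2.
R3 ← R3 / (-54/25).
R1 ← R1 − 6/25·R3.
R2 ← R2 − 66/25·R3.
Reading off the reduced rows gives x_1 = -3, x_2 = -1, x_3 = 8/5.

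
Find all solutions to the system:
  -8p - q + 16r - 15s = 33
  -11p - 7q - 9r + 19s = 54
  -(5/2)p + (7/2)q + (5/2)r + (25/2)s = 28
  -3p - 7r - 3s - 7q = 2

Row-reduce:
R1 ← R1 / (-8).
R2 ← R2 + 11·R1.
R3 ← R3 + 5/2·R1.
R4 ← R4 + 3·R1.
R2 ← R2 / (-45/8).
R1 ← R1 − 1/8·R2.
R3 ← R3 − 61/16·R2.
R4 ← R4 + 53/8·R2.
R3 ← R3 / (-1058/45).
R1 ← R1 + 121/45·R3.
R2 ← R2 − 248/45·R3.
R4 ← R4 − 1058/45·R3.
Row 4 reduces to 0 = 3, a contradiction. The system is inconsistent.

no solution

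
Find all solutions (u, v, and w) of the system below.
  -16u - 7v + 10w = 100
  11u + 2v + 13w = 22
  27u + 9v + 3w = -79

no solution

Row-reduce:
R1 ← R1 / (-16).
R2 ← R2 − 11·R1.
R3 ← R3 − 27·R1.
R2 ← R2 / (-45/16).
R1 ← R1 − 7/16·R2.
R3 ← R3 + 45/16·R2.
Row 3 reduces to 0 = -1, a contradiction. The system is inconsistent.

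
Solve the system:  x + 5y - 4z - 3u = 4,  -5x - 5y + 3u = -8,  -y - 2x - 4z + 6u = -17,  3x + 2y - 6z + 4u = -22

Row-reduce the augmented matrix:
R2 ← R2 + 5·R1.
R3 ← R3 + 2·R1.
R4 ← R4 − 3·R1.
R2 ← R2 / (20).
R1 ← R1 − 5·R2.
R3 ← R3 − 9·R2.
R4 ← R4 + 13·R2.
R3 ← R3 / (-3).
R1 ← R1 − 1·R3.
R2 ← R2 + 1·R3.
R4 ← R4 + 7·R3.
R4 ← R4 / (-37/5).
R1 ← R1 − 9/5·R4.
R2 ← R2 + 12/5·R4.
R3 ← R3 + 9/5·R4.
Reading off the reduced rows gives x = -2, y = 3, z = 3, u = -1.

x = -2, y = 3, z = 3, u = -1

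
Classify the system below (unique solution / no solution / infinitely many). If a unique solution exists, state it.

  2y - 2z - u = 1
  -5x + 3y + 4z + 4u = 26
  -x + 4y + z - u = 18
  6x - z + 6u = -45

x = -4, y = 2, z = 3, u = -3

Row-reduce the augmented matrix:
Swap R1 and R2.
R1 ← R1 / (-5).
R3 ← R3 + 1·R1.
R4 ← R4 − 6·R1.
R2 ← R2 / (2).
R1 ← R1 + 3/5·R2.
R3 ← R3 − 17/5·R2.
R4 ← R4 − 18/5·R2.
R3 ← R3 / (18/5).
R1 ← R1 + 7/5·R3.
R2 ← R2 + 1·R3.
R4 ← R4 − 37/5·R3.
R4 ← R4 / (461/36).
R1 ← R1 + 41/36·R4.
R2 ← R2 + 19/36·R4.
R3 ← R3 + 1/36·R4.
Reading off the reduced rows gives x = -4, y = 2, z = 3, u = -3.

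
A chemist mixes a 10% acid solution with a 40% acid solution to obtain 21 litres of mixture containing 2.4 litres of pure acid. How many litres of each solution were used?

litres of solution A: 20, litres of solution B: 1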